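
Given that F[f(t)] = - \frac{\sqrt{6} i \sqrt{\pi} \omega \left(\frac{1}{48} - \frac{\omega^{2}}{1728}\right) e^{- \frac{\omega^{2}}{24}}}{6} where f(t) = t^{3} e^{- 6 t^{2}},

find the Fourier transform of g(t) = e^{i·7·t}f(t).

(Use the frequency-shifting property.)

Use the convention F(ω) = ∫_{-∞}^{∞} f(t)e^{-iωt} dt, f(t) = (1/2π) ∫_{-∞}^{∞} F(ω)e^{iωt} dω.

F[g](ω) = \frac{\sqrt{6} i \sqrt{\pi} \left(\omega - 7\right) \left(\left(\omega - 7\right)^{2} - 36\right) e^{- \frac{\left(\omega - 7\right)^{2}}{24}}}{10368}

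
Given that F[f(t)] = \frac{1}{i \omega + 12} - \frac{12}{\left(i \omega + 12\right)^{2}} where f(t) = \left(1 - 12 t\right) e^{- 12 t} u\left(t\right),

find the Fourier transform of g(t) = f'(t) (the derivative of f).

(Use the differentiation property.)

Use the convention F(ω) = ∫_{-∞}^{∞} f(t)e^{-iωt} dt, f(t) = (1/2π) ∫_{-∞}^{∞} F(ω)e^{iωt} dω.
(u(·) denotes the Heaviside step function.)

F[g](ω) = \frac{\omega^{2}}{\omega^{2} - 24 i \omega - 144}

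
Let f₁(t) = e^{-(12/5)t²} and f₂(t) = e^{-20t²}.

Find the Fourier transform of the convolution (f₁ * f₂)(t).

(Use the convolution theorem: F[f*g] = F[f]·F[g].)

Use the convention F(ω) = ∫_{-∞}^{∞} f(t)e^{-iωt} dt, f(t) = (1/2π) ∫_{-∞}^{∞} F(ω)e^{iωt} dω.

F[f₁*f₂](ω) = \frac{\sqrt{3} \pi e^{- \frac{7 \omega^{2}}{60}}}{12}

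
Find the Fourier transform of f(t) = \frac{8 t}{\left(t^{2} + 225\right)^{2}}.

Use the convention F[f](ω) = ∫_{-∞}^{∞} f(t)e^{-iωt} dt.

F(ω) = - \frac{4 i \pi \omega e^{- 15 \left|{\omega}\right|}}{15}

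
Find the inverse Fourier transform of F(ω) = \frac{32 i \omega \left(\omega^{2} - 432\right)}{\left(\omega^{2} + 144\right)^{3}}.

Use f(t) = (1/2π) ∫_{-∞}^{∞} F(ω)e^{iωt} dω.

f(t) = 8 t e^{- 12 \left|{t}\right|} \left|{t}\right|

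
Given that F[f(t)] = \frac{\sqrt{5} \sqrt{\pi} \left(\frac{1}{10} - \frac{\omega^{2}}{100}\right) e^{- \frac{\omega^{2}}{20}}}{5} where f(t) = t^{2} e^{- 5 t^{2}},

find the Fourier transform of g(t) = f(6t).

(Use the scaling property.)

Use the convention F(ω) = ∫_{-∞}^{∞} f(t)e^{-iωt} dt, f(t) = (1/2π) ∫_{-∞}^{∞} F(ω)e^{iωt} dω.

F[g](ω) = \frac{\sqrt{5} \sqrt{\pi} \left(360 - \omega^{2}\right) e^{- \frac{\omega^{2}}{720}}}{108000}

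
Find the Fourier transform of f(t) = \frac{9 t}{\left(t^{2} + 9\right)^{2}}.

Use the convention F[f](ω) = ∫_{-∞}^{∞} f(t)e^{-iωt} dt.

F(ω) = - \frac{3 i \pi \omega e^{- 3 \left|{\omega}\right|}}{2}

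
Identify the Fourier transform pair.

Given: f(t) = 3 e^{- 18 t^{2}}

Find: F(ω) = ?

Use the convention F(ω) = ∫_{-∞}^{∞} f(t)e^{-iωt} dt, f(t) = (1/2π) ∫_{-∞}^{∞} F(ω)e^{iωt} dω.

F(ω) = \frac{\sqrt{2} \sqrt{\pi} e^{- \frac{\omega^{2}}{72}}}{2}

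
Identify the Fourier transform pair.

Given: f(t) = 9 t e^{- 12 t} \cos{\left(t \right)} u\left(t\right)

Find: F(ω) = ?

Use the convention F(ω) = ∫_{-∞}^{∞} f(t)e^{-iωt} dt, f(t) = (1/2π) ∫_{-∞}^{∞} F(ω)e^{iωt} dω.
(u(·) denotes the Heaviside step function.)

F(ω) = \frac{9 \left(\left(i \omega + 12\right)^{2} - 1\right)}{\left(\left(i \omega + 12\right)^{2} + 1\right)^{2}}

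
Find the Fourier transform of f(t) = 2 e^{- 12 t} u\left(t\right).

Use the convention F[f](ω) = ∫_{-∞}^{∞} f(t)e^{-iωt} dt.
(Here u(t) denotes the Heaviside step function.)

F(ω) = \frac{2}{i \omega + 12}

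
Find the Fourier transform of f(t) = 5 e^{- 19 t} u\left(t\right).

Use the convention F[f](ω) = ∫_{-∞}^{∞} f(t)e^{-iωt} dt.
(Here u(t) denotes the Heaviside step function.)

F(ω) = \frac{5}{i \omega + 19}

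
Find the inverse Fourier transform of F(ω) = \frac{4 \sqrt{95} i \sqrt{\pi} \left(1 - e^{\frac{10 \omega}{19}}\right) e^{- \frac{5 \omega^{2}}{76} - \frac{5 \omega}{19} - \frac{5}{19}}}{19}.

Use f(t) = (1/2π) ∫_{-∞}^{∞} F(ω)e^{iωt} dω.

f(t) = 8 e^{- \frac{19 t^{2}}{5}} \sin{\left(2 t \right)}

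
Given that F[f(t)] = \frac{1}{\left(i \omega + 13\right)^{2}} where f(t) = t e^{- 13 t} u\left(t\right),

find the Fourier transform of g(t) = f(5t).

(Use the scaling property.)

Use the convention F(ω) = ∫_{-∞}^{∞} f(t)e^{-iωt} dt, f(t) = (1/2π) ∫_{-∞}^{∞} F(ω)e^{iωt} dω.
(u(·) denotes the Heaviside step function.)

F[g](ω) = \frac{5}{\left(i \omega + 65\right)^{2}}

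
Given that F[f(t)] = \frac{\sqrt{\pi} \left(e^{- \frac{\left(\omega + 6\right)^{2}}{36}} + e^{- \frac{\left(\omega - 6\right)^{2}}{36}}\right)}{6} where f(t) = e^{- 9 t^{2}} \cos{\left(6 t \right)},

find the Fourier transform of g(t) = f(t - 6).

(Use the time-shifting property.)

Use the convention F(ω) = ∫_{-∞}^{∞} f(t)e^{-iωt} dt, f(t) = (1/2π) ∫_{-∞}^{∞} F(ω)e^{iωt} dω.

F[g](ω) = \frac{\sqrt{\pi} \left(e^{\frac{2 \omega}{3}} + 1\right) e^{- \frac{\omega^{2}}{36} - \frac{\omega}{3} - 6 i \omega - 1}}{6}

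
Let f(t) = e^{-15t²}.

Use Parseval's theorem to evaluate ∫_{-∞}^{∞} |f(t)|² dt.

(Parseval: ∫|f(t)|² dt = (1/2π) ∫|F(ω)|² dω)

∫|f(t)|² dt = \frac{\sqrt{30} \sqrt{\pi}}{30}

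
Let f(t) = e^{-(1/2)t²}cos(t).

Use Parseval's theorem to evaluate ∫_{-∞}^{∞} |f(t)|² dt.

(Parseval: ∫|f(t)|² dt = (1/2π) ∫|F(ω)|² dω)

∫|f(t)|² dt = \frac{\sqrt{\pi} \left(1 + e\right)}{2 e}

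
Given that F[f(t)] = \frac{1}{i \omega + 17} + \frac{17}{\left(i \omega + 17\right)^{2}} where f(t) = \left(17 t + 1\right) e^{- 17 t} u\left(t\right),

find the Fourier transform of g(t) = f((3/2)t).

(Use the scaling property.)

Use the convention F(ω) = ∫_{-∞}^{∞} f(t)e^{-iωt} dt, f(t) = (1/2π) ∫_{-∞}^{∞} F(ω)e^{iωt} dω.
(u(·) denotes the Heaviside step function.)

F[g](ω) = \frac{4 \left(- i \omega - 51\right)}{4 \omega^{2} - 204 i \omega - 2601}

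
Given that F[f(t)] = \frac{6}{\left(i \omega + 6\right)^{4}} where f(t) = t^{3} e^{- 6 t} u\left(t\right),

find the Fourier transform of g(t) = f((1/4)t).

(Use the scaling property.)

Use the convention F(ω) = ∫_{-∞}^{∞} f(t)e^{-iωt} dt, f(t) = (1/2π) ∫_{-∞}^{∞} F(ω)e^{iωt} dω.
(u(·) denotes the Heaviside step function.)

F[g](ω) = \frac{3}{2 \left(2 i \omega + 3\right)^{4}}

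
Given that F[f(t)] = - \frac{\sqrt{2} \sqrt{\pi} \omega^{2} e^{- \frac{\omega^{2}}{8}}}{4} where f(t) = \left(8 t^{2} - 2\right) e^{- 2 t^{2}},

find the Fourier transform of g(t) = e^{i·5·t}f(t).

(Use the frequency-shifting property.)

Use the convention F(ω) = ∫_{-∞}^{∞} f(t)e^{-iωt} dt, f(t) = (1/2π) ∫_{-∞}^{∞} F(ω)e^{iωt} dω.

F[g](ω) = - \frac{\sqrt{2} \sqrt{\pi} \left(\omega - 5\right)^{2} e^{- \frac{\left(\omega - 5\right)^{2}}{8}}}{4}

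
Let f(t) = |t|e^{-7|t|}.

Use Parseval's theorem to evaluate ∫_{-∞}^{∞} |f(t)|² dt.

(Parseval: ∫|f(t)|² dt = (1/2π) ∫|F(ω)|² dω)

∫|f(t)|² dt = \frac{1}{686}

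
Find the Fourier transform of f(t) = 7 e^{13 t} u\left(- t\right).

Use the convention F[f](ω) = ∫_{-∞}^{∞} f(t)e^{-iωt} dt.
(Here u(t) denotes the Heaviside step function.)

F(ω) = - \frac{7}{i \omega - 13}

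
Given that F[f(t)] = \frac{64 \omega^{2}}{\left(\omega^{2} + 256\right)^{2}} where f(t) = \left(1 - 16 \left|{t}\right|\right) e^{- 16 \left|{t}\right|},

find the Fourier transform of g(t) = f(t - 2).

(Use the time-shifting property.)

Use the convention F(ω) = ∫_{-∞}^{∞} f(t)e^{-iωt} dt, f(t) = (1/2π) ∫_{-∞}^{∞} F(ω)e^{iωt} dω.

F[g](ω) = \frac{64 \omega^{2} e^{- 2 i \omega}}{\left(\omega^{2} + 256\right)^{2}}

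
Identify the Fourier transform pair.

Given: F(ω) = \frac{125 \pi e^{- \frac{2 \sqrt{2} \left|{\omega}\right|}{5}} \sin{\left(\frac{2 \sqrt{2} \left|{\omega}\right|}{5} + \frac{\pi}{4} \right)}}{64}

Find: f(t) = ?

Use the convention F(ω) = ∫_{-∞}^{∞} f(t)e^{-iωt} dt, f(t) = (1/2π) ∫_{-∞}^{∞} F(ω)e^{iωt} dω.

f(t) = \frac{1}{t^{4} + \frac{256}{625}}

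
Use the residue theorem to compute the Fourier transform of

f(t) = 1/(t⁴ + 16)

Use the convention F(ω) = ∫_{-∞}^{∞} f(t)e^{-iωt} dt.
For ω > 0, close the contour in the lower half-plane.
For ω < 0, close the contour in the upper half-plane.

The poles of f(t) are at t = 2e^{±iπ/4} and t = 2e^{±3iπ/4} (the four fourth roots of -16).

Let g(z) = f(z)e^{-iωz}; for large |z| the factor e^{-iωz} decays in the lower half-plane when ω > 0 and in the upper half-plane when ω < 0.

Case ω > 0 (lower half-plane, clockwise contour ⇒ F(ω) = -2πi·ΣRes):
  Res_{z = - \sqrt{2} - \sqrt{2} i} g(z) = \frac{\sqrt{2} i \left(1 - i\right) e^{\sqrt{2} \omega \left(-1 + i\right)}}{64}
  Res_{z = \sqrt{2} - \sqrt{2} i} g(z) = \frac{\sqrt{2} i \left(1 + i\right) e^{- \sqrt{2} \omega \left(1 + i\right)}}{64}
  F(ω) = -2πi·ΣRes = \frac{\sqrt{2} \pi \left(1 - i\right) \left(e^{2 \sqrt{2} i \omega} + i\right) e^{- \sqrt{2} \omega \left(1 + i\right)}}{32} = \frac{\pi e^{- \sqrt{2} \omega} \sin{\left(\sqrt{2} \omega + \frac{\pi}{4} \right)}}{8}

Case ω < 0 (upper half-plane, counterclockwise contour ⇒ F(ω) = +2πi·ΣRes):
  Res_{z = \sqrt{2} + \sqrt{2} i} g(z) = \frac{\sqrt{2} i \left(-1 + i\right) e^{\sqrt{2} \omega \left(1 - i\right)}}{64}
  Res_{z = - \sqrt{2} + \sqrt{2} i} g(z) = \frac{\sqrt{2} \left(1 - i\right) e^{\sqrt{2} \omega \left(1 + i\right)}}{64}
  F(ω) = 2πi·ΣRes = - \frac{\sqrt{2} i \pi \left(i \left(1 - i\right) e^{\sqrt{2} \omega \left(1 - i\right)} - \left(1 - i\right) e^{\sqrt{2} \omega \left(1 + i\right)}\right)}{32} = \frac{\pi e^{\sqrt{2} \omega} \cos{\left(\sqrt{2} \omega + \frac{\pi}{4} \right)}}{8}

Both cases combine into a single formula in |ω|:

F(ω) = \frac{\pi e^{- \sqrt{2} \left|{\omega}\right|} \sin{\left(\sqrt{2} \left|{\omega}\right| + \frac{\pi}{4} \right)}}{8}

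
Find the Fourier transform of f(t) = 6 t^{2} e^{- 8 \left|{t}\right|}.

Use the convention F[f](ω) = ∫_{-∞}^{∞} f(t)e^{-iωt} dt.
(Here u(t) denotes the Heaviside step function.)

F(ω) = \frac{192 \left(64 - 3 \omega^{2}\right)}{\left(\omega^{2} + 64\right)^{3}}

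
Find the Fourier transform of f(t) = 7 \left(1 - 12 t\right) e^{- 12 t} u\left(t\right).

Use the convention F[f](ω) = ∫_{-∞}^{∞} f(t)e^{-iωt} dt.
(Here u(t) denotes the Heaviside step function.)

F(ω) = \frac{7 i \omega}{- \omega^{2} + 24 i \omega + 144}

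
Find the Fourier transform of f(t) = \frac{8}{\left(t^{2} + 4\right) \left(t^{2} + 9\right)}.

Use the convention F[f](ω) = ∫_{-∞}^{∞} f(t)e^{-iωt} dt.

F(ω) = \frac{4 \pi \left(3 e^{\left|{\omega}\right|} - 2\right) e^{- 3 \left|{\omega}\right|}}{15}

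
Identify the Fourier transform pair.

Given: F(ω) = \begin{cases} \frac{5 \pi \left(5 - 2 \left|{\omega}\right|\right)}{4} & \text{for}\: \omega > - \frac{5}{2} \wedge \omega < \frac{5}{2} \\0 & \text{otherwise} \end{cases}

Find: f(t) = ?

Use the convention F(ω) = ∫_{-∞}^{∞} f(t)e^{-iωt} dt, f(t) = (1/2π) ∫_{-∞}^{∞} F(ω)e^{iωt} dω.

f(t) = \frac{5 \sin^{2}{\left(\frac{5 t}{4} \right)}}{t^{2}}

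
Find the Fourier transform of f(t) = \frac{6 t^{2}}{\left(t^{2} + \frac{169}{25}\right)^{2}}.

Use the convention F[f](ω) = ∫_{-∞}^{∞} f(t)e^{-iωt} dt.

F(ω) = \frac{3 \pi \left(5 - 13 \left|{\omega}\right|\right) e^{- \frac{13 \left|{\omega}\right|}{5}}}{13}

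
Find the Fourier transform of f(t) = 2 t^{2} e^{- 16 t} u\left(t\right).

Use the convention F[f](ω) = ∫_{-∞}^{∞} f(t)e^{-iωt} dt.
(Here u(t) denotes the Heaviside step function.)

F(ω) = \frac{4}{\left(i \omega + 16\right)^{3}}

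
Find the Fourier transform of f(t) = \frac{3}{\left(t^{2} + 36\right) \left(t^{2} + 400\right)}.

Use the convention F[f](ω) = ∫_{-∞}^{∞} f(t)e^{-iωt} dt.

F(ω) = \frac{\pi \left(10 e^{14 \left|{\omega}\right|} - 3\right) e^{- 20 \left|{\omega}\right|}}{7280}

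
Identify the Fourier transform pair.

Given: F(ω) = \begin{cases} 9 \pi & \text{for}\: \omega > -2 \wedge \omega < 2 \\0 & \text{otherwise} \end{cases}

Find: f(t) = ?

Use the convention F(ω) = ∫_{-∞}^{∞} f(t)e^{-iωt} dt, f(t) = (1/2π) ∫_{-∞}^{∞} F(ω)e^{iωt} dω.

f(t) = \frac{9 \sin{\left(2 t \right)}}{t}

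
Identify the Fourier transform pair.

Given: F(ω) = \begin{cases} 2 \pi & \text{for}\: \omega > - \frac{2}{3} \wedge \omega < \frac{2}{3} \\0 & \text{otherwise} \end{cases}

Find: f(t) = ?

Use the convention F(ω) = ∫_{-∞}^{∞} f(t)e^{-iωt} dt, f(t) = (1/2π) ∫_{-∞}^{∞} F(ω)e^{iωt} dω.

f(t) = \frac{2 \sin{\left(\frac{2 t}{3} \right)}}{t}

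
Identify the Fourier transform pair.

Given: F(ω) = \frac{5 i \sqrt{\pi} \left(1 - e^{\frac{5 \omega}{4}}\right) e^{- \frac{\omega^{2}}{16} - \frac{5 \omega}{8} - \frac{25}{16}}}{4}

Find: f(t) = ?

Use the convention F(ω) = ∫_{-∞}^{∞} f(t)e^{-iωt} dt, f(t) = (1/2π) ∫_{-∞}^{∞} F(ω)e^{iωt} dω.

f(t) = 5 e^{- 4 t^{2}} \sin{\left(5 t \right)}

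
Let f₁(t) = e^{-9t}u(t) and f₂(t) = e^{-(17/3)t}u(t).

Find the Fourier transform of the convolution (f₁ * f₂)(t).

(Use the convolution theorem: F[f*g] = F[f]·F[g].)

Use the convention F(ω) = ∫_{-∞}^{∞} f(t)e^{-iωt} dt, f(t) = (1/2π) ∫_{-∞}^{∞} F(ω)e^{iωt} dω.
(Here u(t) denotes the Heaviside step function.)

F[f₁*f₂](ω) = \frac{3}{\left(i \omega + 9\right) \left(3 i \omega + 17\right)}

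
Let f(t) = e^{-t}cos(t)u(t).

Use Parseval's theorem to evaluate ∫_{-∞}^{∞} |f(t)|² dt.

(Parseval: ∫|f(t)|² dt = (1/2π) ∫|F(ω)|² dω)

∫|f(t)|² dt = \frac{3}{8}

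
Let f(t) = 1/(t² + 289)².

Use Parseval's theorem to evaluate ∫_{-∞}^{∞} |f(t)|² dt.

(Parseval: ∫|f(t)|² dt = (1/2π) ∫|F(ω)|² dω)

∫|f(t)|² dt = \frac{5 \pi}{6565418768}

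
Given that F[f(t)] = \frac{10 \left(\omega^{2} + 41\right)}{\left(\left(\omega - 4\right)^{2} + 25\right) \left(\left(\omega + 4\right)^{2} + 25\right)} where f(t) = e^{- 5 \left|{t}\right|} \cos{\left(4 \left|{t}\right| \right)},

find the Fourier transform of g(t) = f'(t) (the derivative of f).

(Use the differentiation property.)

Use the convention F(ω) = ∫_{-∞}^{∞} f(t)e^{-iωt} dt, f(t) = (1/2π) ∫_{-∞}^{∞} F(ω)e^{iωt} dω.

F[g](ω) = \frac{10 i \omega \left(\omega^{2} + 41\right)}{\omega^{4} + 18 \omega^{2} + 1681}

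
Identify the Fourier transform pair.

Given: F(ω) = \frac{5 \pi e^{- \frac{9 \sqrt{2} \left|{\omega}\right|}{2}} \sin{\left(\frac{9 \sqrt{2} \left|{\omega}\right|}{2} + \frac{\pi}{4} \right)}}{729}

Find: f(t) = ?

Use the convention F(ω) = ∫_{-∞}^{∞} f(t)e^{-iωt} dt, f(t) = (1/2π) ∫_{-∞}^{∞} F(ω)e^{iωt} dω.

f(t) = \frac{5}{t^{4} + 6561}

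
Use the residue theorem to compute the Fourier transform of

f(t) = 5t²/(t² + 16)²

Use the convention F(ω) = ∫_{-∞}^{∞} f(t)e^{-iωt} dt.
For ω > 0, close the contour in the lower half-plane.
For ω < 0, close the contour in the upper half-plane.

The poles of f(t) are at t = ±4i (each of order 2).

Let g(z) = f(z)e^{-iωz}; for large |z| the factor e^{-iωz} decays in the lower half-plane when ω > 0 and in the upper half-plane when ω < 0.

Case ω > 0 (lower half-plane, clockwise contour ⇒ F(ω) = -2πi·ΣRes):
  Res_{z = - 4 i} g(z) = \frac{5 i \left(1 - 4 \omega\right) e^{- 4 \omega}}{16} (pole of order 2)
  F(ω) = -2πi·ΣRes = \frac{5 \pi \left(1 - 4 \omega\right) e^{- 4 \omega}}{8}

Case ω < 0 (upper half-plane, counterclockwise contour ⇒ F(ω) = +2πi·ΣRes):
  Res_{z = 4 i} g(z) = \frac{5 i \left(- 4 \omega - 1\right) e^{4 \omega}}{16} (pole of order 2)
  F(ω) = 2πi·ΣRes = \frac{5 \pi \left(4 \omega + 1\right) e^{4 \omega}}{8}

Both cases combine into a single formula in |ω|:

F(ω) = \frac{5 \pi \left(1 - 4 \left|{\omega}\right|\right) e^{- 4 \left|{\omega}\right|}}{8}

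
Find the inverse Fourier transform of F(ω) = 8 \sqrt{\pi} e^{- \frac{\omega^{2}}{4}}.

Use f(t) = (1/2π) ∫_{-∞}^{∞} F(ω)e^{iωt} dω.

f(t) = 8 e^{- t^{2}}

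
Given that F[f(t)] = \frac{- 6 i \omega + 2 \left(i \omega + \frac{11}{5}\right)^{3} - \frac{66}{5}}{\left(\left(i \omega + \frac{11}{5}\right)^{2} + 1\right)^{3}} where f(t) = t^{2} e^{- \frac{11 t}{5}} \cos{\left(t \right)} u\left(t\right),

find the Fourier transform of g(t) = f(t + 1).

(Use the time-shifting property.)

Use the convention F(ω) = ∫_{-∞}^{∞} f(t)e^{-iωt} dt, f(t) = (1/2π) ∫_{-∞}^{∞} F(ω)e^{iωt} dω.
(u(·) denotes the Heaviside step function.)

F[g](ω) = \frac{250 \left(- 375 i \omega + \left(5 i \omega + 11\right)^{3} - 825\right) e^{i \omega}}{\left(\left(5 i \omega + 11\right)^{2} + 25\right)^{3}}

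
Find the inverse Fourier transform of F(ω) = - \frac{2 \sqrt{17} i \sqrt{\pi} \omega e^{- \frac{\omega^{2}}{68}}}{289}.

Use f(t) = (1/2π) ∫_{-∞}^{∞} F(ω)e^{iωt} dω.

f(t) = 4 t e^{- 17 t^{2}}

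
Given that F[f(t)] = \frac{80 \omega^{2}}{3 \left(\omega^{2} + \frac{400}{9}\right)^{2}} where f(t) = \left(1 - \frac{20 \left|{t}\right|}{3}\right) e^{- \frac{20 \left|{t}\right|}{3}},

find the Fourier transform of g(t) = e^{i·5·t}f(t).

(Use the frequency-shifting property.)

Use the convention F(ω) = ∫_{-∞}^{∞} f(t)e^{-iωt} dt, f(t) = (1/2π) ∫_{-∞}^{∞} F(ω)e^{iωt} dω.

F[g](ω) = \frac{2160 \left(\omega - 5\right)^{2}}{\left(9 \left(\omega - 5\right)^{2} + 400\right)^{2}}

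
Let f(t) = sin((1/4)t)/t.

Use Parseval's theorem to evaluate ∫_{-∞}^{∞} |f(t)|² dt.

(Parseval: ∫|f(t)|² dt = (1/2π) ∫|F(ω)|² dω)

∫|f(t)|² dt = \frac{\pi}{4}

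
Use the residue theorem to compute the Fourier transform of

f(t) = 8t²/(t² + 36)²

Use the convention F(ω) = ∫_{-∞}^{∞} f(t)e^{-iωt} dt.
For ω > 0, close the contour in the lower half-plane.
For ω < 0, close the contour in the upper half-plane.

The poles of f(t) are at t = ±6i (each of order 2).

Let g(z) = f(z)e^{-iωz}; for large |z| the factor e^{-iωz} decays in the lower half-plane when ω > 0 and in the upper half-plane when ω < 0.

Case ω > 0 (lower half-plane, clockwise contour ⇒ F(ω) = -2πi·ΣRes):
  Res_{z = - 6 i} g(z) = \frac{i \left(1 - 6 \omega\right) e^{- 6 \omega}}{3} (pole of order 2)
  F(ω) = -2πi·ΣRes = \frac{2 \pi \left(1 - 6 \omega\right) e^{- 6 \omega}}{3}

Case ω < 0 (upper half-plane, counterclockwise contour ⇒ F(ω) = +2πi·ΣRes):
  Res_{z = 6 i} g(z) = \frac{i \left(- 6 \omega - 1\right) e^{6 \omega}}{3} (pole of order 2)
  F(ω) = 2πi·ΣRes = \frac{2 \pi \left(6 \omega + 1\right) e^{6 \omega}}{3}

Both cases combine into a single formula in |ω|:

F(ω) = \frac{2 \pi \left(1 - 6 \left|{\omega}\right|\right) e^{- 6 \left|{\omega}\right|}}{3}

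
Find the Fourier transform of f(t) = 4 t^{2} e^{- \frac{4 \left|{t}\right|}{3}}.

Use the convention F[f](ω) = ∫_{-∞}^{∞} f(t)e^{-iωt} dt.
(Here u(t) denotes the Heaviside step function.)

F(ω) = \frac{1728 \left(16 - 27 \omega^{2}\right)}{\left(9 \omega^{2} + 16\right)^{3}}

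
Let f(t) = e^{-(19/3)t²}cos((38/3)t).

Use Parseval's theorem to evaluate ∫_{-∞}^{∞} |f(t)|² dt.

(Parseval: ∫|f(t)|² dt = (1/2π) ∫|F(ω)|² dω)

∫|f(t)|² dt = \frac{\sqrt{114} \sqrt{\pi} \left(1 + e^{\frac{38}{3}}\right)}{76 e^{\frac{38}{3}}}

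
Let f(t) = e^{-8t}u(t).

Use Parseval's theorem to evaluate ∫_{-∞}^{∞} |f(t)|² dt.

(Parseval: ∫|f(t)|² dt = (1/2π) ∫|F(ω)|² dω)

∫|f(t)|² dt = \frac{1}{16}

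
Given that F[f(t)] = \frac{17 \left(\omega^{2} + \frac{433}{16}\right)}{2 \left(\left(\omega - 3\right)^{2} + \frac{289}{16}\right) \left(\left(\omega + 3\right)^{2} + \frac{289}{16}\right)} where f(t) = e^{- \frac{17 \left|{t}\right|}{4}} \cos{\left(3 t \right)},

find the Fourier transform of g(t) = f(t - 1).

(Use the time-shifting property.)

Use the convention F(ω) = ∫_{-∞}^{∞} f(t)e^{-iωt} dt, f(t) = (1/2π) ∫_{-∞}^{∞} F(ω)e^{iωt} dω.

F[g](ω) = \frac{136 \left(16 \omega^{2} + 433\right) e^{- i \omega}}{256 \omega^{4} + 4640 \omega^{2} + 187489}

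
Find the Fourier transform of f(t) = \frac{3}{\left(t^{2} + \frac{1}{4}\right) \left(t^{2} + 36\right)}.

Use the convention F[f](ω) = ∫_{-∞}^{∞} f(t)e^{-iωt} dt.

F(ω) = - \frac{2 \pi e^{- 6 \left|{\omega}\right|}}{143} + \frac{24 \pi e^{- \frac{\left|{\omega}\right|}{2}}}{143}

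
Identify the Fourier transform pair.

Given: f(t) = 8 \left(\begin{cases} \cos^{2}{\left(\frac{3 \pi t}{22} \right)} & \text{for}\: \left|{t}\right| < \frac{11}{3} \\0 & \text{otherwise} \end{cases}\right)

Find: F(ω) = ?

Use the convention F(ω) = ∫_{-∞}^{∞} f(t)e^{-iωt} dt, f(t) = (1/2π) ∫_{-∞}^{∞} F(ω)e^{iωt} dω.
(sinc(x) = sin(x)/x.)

F(ω) = - \frac{264 \pi^{2} \operatorname{sinc}{\left(\frac{11 \omega}{3} \right)}}{121 \omega^{2} - 9 \pi^{2}}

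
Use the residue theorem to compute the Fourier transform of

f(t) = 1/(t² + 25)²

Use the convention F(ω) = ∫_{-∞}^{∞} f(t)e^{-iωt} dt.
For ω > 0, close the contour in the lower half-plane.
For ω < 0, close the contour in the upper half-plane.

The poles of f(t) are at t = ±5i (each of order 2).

Let g(z) = f(z)e^{-iωz}; for large |z| the factor e^{-iωz} decays in the lower half-plane when ω > 0 and in the upper half-plane when ω < 0.

Case ω > 0 (lower half-plane, clockwise contour ⇒ F(ω) = -2πi·ΣRes):
  Res_{z = - 5 i} g(z) = \frac{i \left(5 \omega + 1\right) e^{- 5 \omega}}{500} (pole of order 2)
  F(ω) = -2πi·ΣRes = \frac{\pi \left(5 \omega + 1\right) e^{- 5 \omega}}{250}

Case ω < 0 (upper half-plane, counterclockwise contour ⇒ F(ω) = +2πi·ΣRes):
  Res_{z = 5 i} g(z) = \frac{i \left(5 \omega - 1\right) e^{5 \omega}}{500} (pole of order 2)
  F(ω) = 2πi·ΣRes = \frac{\pi \left(1 - 5 \omega\right) e^{5 \omega}}{250}

Both cases combine into a single formula in |ω|:

F(ω) = \frac{\pi \left(5 \left|{\omega}\right| + 1\right) e^{- 5 \left|{\omega}\right|}}{250}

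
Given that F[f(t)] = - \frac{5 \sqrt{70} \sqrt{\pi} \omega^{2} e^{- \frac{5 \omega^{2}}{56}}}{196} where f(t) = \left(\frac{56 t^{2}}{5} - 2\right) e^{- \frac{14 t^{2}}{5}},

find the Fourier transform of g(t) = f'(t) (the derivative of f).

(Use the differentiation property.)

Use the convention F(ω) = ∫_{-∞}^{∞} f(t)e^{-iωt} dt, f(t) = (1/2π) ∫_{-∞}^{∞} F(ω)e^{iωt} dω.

F[g](ω) = - \frac{5 \sqrt{70} i \sqrt{\pi} \omega^{3} e^{- \frac{5 \omega^{2}}{56}}}{196}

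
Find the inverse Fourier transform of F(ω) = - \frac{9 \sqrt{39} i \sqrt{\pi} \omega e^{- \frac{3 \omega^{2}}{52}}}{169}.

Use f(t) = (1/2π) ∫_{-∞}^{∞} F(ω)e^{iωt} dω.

f(t) = 6 t e^{- \frac{13 t^{2}}{3}}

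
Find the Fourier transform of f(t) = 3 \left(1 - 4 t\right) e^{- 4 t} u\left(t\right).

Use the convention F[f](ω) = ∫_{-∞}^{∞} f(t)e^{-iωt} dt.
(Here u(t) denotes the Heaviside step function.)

F(ω) = \frac{3 i \omega}{- \omega^{2} + 8 i \omega + 16}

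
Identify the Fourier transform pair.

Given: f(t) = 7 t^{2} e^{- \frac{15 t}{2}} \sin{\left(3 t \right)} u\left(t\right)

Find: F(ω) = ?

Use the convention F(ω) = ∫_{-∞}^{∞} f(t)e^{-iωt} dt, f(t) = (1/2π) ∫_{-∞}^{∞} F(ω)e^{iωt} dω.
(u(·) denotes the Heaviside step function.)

F(ω) = \frac{2016 \left(\left(2 i \omega + 15\right)^{2} - 12\right)}{\left(\left(2 i \omega + 15\right)^{2} + 36\right)^{3}}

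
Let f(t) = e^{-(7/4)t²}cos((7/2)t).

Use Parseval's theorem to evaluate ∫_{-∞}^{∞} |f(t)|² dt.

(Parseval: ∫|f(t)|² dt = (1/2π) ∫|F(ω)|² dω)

∫|f(t)|² dt = \frac{\sqrt{14} \sqrt{\pi} \left(1 + e^{\frac{7}{2}}\right)}{14 e^{\frac{7}{2}}}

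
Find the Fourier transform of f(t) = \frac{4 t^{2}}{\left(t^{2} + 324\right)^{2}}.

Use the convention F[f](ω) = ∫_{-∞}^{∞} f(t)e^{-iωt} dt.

F(ω) = \frac{\pi \left(1 - 18 \left|{\omega}\right|\right) e^{- 18 \left|{\omega}\right|}}{9}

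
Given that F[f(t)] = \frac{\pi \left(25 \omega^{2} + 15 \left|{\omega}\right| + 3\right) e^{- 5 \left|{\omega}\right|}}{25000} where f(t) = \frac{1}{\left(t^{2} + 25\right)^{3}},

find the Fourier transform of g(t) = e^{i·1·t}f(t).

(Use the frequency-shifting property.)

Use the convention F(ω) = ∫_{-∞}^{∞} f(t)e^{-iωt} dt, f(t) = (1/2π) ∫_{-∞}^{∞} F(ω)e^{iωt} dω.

F[g](ω) = \frac{\pi \left(25 \left(\omega - 1\right)^{2} + 15 \left|{\omega - 1}\right| + 3\right) e^{- 5 \left|{\omega - 1}\right|}}{25000}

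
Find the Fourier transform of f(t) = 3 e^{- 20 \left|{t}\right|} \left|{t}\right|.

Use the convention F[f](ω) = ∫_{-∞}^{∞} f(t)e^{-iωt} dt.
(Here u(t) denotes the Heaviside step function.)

F(ω) = \frac{6 \left(400 - \omega^{2}\right)}{\left(\omega^{2} + 400\right)^{2}}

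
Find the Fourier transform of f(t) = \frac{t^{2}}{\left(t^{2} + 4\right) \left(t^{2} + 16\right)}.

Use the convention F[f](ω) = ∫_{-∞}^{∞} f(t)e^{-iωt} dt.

F(ω) = \frac{\pi \left(2 - e^{2 \left|{\omega}\right|}\right) e^{- 4 \left|{\omega}\right|}}{6}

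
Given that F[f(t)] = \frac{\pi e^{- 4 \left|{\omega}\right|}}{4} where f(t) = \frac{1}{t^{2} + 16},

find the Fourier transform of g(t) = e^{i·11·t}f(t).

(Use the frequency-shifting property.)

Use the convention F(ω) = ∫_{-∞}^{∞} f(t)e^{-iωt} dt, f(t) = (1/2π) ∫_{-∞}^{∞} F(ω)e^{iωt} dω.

F[g](ω) = \frac{\pi e^{- 4 \left|{\omega - 11}\right|}}{4}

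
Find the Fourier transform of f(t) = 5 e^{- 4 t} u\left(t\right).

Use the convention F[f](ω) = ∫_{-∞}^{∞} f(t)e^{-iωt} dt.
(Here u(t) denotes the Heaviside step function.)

F(ω) = \frac{5}{i \omega + 4}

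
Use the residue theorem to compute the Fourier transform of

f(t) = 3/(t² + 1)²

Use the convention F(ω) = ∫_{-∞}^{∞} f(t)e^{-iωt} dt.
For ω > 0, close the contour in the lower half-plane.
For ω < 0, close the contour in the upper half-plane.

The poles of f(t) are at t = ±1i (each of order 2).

Let g(z) = f(z)e^{-iωz}; for large |z| the factor e^{-iωz} decays in the lower half-plane when ω > 0 and in the upper half-plane when ω < 0.

Case ω > 0 (lower half-plane, clockwise contour ⇒ F(ω) = -2πi·ΣRes):
  Res_{z = - i} g(z) = \frac{3 i \left(\omega + 1\right) e^{- \omega}}{4} (pole of order 2)
  F(ω) = -2πi·ΣRes = \frac{3 \pi \left(\omega + 1\right) e^{- \omega}}{2}

Case ω < 0 (upper half-plane, counterclockwise contour ⇒ F(ω) = +2πi·ΣRes):
  Res_{z = i} g(z) = \frac{3 i \left(\omega - 1\right) e^{\omega}}{4} (pole of order 2)
  F(ω) = 2πi·ΣRes = \frac{3 \pi \left(1 - \omega\right) e^{\omega}}{2}

Both cases combine into a single formula in |ω|:

F(ω) = \frac{3 \pi \left(\left|{\omega}\right| + 1\right) e^{- \left|{\omega}\right|}}{2}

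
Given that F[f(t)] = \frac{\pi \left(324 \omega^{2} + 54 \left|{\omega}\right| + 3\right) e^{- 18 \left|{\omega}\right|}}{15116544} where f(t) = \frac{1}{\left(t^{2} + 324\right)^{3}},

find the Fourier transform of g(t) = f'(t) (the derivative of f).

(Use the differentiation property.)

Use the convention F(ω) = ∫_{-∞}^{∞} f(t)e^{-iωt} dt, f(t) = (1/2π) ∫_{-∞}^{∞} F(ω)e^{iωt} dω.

F[g](ω) = \frac{i \pi \omega \left(108 \omega^{2} + 18 \left|{\omega}\right| + 1\right) e^{- 18 \left|{\omega}\right|}}{5038848}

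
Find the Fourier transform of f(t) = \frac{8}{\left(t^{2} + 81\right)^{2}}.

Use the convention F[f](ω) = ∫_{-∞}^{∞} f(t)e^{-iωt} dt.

F(ω) = \frac{4 \pi \left(9 \left|{\omega}\right| + 1\right) e^{- 9 \left|{\omega}\right|}}{729}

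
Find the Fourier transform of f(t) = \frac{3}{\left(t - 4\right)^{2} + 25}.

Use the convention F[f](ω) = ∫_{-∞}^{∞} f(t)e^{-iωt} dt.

F(ω) = \frac{3 \pi e^{- 4 i \omega - 5 \left|{\omega}\right|}}{5}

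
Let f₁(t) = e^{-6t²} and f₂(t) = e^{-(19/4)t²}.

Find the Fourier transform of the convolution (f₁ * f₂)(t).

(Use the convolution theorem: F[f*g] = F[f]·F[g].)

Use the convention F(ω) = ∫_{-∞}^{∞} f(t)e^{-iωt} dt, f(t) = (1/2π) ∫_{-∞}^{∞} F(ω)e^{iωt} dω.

F[f₁*f₂](ω) = \frac{\sqrt{114} \pi e^{- \frac{43 \omega^{2}}{456}}}{57}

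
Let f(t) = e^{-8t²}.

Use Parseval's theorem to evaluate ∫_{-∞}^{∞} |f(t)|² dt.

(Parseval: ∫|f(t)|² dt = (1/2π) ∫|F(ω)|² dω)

∫|f(t)|² dt = \frac{\sqrt{\pi}}{4}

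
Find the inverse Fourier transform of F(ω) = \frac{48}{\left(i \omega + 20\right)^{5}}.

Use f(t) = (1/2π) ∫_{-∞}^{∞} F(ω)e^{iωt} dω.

f(t) = 2 t^{4} e^{- 20 t} u\left(t\right)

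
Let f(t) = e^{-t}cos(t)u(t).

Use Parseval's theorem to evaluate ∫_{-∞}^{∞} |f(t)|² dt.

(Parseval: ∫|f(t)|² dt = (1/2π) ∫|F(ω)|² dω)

∫|f(t)|² dt = \frac{3}{8}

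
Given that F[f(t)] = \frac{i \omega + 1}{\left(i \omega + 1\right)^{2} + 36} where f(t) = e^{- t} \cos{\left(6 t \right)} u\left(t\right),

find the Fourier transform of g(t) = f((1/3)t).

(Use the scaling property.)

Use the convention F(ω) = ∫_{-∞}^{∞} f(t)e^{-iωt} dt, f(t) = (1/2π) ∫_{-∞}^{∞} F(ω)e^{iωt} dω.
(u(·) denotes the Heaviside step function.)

F[g](ω) = \frac{3 \left(3 i \omega + 1\right)}{\left(3 i \omega + 1\right)^{2} + 36}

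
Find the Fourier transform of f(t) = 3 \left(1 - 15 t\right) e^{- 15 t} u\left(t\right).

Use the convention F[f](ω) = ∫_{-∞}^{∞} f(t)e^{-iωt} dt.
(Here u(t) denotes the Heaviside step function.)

F(ω) = \frac{3 i \omega}{- \omega^{2} + 30 i \omega + 225}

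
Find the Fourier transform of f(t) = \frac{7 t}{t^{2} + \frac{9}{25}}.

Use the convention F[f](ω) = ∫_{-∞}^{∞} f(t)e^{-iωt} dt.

F(ω) = - 7 i \pi e^{- \frac{3 \left|{\omega}\right|}{5}} \operatorname{sign}{\left(\omega \right)}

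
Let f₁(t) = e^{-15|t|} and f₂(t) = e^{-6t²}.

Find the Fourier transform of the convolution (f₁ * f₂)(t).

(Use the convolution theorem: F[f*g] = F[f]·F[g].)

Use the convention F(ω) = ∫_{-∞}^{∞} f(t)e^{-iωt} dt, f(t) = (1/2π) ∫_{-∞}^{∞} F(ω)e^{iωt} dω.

F[f₁*f₂](ω) = \frac{5 \sqrt{6} \sqrt{\pi} e^{- \frac{\omega^{2}}{24}}}{\omega^{2} + 225}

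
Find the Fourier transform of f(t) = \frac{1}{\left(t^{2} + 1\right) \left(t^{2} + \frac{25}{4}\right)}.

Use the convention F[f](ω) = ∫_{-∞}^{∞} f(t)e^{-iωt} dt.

F(ω) = \frac{4 \pi e^{- \left|{\omega}\right|}}{21} - \frac{8 \pi e^{- \frac{5 \left|{\omega}\right|}{2}}}{105}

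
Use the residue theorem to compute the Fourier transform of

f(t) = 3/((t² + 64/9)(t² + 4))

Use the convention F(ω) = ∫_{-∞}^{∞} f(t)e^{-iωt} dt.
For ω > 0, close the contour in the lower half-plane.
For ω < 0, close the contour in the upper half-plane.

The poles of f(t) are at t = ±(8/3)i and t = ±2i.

Let g(z) = f(z)e^{-iωz}; for large |z| the factor e^{-iωz} decays in the lower half-plane when ω > 0 and in the upper half-plane when ω < 0.

Case ω > 0 (lower half-plane, clockwise contour ⇒ F(ω) = -2πi·ΣRes):
  Res_{z = - \frac{8 i}{3}} g(z) = - \frac{81 i e^{- \frac{8 \omega}{3}}}{448}
  Res_{z = - 2 i} g(z) = \frac{27 i e^{- 2 \omega}}{112}
  F(ω) = -2πi·ΣRes = \frac{27 \pi e^{- 2 \omega}}{56} - \frac{81 \pi e^{- \frac{8 \omega}{3}}}{224}

Case ω < 0 (upper half-plane, counterclockwise contour ⇒ F(ω) = +2πi·ΣRes):
  Res_{z = \frac{8 i}{3}} g(z) = \frac{81 i e^{\frac{8 \omega}{3}}}{448}
  Res_{z = 2 i} g(z) = - \frac{27 i e^{2 \omega}}{112}
  F(ω) = 2πi·ΣRes = \frac{27 \pi \left(- 3 e^{\frac{8 \omega}{3}} + 4 e^{2 \omega}\right)}{224}

Both cases combine into a single formula in |ω|:

F(ω) = \frac{27 \pi e^{- 2 \left|{\omega}\right|}}{56} - \frac{81 \pi e^{- \frac{8 \left|{\omega}\right|}{3}}}{224}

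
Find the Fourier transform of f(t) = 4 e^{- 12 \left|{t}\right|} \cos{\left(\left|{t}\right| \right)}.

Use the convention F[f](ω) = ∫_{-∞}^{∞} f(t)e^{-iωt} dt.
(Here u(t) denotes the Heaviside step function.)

F(ω) = \frac{96 \left(\omega^{2} + 145\right)}{\omega^{4} + 286 \omega^{2} + 21025}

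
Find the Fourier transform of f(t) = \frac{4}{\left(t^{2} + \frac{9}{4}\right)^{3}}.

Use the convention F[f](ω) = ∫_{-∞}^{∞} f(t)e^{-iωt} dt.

F(ω) = \frac{4 \pi \left(3 \omega^{2} + 6 \left|{\omega}\right| + 4\right) e^{- \frac{3 \left|{\omega}\right|}{2}}}{81}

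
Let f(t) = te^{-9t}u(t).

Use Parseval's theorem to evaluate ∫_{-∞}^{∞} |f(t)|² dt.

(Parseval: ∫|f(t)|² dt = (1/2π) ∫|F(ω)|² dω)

∫|f(t)|² dt = \frac{1}{2916}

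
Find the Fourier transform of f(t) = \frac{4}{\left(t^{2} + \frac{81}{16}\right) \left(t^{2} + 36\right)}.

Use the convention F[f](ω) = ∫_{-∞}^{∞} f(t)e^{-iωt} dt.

F(ω) = - \frac{32 \pi e^{- 6 \left|{\omega}\right|}}{1485} + \frac{256 \pi e^{- \frac{9 \left|{\omega}\right|}{4}}}{4455}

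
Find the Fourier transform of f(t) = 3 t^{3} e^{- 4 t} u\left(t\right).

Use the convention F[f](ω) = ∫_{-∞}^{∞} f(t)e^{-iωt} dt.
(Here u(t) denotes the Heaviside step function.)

F(ω) = \frac{18}{\left(i \omega + 4\right)^{4}}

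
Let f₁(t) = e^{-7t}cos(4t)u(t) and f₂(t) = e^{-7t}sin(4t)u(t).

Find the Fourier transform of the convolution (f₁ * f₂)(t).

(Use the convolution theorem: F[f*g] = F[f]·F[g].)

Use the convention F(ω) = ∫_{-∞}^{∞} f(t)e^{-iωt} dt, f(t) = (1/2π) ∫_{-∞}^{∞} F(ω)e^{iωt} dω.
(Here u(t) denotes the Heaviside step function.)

F[f₁*f₂](ω) = \frac{4 \left(i \omega + 7\right)}{\left(\left(i \omega + 7\right)^{2} + 16\right)^{2}}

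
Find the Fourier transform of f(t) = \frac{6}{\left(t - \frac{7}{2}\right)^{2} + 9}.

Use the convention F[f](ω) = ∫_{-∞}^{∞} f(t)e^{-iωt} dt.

F(ω) = 2 \pi e^{- \frac{7 i \omega}{2} - 3 \left|{\omega}\right|}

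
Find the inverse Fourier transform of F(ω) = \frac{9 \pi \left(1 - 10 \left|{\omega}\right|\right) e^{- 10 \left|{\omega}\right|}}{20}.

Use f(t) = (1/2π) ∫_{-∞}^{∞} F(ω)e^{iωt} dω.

f(t) = \frac{9 t^{2}}{\left(t^{2} + 100\right)^{2}}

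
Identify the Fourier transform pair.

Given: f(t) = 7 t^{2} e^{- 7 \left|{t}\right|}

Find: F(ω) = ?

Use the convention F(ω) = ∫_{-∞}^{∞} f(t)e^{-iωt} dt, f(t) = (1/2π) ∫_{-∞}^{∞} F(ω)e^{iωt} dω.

F(ω) = \frac{196 \left(49 - 3 \omega^{2}\right)}{\left(\omega^{2} + 49\right)^{3}}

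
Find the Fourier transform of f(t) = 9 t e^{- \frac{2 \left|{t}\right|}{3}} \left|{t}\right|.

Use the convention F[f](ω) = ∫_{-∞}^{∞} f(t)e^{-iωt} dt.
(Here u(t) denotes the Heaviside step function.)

F(ω) = \frac{8748 i \omega \left(3 \omega^{2} - 4\right)}{\left(9 \omega^{2} + 4\right)^{3}}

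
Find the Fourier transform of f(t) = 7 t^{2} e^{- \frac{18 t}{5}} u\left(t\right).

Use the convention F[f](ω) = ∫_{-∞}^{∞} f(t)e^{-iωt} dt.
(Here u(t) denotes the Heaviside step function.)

F(ω) = \frac{1750}{\left(5 i \omega + 18\right)^{3}}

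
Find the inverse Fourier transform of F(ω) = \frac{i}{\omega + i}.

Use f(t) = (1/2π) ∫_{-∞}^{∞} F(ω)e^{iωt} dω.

f(t) = e^{t} u\left(- t\right)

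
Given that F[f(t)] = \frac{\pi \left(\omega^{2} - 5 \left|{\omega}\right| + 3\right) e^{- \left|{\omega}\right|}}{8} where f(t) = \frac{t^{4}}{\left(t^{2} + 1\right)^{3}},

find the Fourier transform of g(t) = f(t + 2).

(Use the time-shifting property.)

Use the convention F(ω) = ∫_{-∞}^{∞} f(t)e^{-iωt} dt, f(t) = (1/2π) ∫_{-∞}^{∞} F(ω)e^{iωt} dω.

F[g](ω) = \frac{\pi \left(\omega^{2} - 5 \left|{\omega}\right| + 3\right) e^{2 i \omega - \left|{\omega}\right|}}{8}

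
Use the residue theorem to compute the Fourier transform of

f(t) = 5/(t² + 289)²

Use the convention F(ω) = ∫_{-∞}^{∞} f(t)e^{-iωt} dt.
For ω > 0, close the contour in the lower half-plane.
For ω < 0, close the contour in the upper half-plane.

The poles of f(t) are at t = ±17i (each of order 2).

Let g(z) = f(z)e^{-iωz}; for large |z| the factor e^{-iωz} decays in the lower half-plane when ω > 0 and in the upper half-plane when ω < 0.

Case ω > 0 (lower half-plane, clockwise contour ⇒ F(ω) = -2πi·ΣRes):
  Res_{z = - 17 i} g(z) = \frac{5 i \left(17 \omega + 1\right) e^{- 17 \omega}}{19652} (pole of order 2)
  F(ω) = -2πi·ΣRes = \frac{5 \pi \left(17 \omega + 1\right) e^{- 17 \omega}}{9826}

Case ω < 0 (upper half-plane, counterclockwise contour ⇒ F(ω) = +2πi·ΣRes):
  Res_{z = 17 i} g(z) = \frac{5 i \left(17 \omega - 1\right) e^{17 \omega}}{19652} (pole of order 2)
  F(ω) = 2πi·ΣRes = \frac{5 \pi \left(1 - 17 \omega\right) e^{17 \omega}}{9826}

Both cases combine into a single formula in |ω|:

F(ω) = \frac{5 \pi \left(17 \left|{\omega}\right| + 1\right) e^{- 17 \left|{\omega}\right|}}{9826}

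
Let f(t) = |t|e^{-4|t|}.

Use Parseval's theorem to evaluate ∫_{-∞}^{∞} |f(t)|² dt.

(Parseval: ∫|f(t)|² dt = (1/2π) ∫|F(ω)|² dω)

∫|f(t)|² dt = \frac{1}{128}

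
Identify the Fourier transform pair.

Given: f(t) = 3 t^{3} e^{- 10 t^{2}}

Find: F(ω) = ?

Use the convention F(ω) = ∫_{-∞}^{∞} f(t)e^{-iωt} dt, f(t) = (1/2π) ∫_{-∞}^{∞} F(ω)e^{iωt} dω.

F(ω) = \frac{3 \sqrt{10} i \sqrt{\pi} \omega \left(\omega^{2} - 60\right) e^{- \frac{\omega^{2}}{40}}}{80000}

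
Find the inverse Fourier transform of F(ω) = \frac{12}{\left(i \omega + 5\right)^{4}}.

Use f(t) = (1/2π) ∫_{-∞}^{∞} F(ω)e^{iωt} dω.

f(t) = 2 t^{3} e^{- 5 t} u\left(t\right)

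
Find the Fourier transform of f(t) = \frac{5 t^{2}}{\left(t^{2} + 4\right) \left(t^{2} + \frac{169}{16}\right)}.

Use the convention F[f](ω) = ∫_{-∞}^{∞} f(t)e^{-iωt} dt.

F(ω) = - \frac{32 \pi e^{- 2 \left|{\omega}\right|}}{21} + \frac{52 \pi e^{- \frac{13 \left|{\omega}\right|}{4}}}{21}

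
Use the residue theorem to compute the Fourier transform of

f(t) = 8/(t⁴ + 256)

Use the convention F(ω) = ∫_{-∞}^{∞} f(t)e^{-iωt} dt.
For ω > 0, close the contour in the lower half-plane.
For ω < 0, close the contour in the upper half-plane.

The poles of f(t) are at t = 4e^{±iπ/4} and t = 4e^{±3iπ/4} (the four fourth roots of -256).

Let g(z) = f(z)e^{-iωz}; for large |z| the factor e^{-iωz} decays in the lower half-plane when ω > 0 and in the upper half-plane when ω < 0.

Case ω > 0 (lower half-plane, clockwise contour ⇒ F(ω) = -2πi·ΣRes):
  Res_{z = - 2 \sqrt{2} - 2 \sqrt{2} i} g(z) = \frac{\sqrt{2} i \left(1 - i\right) e^{2 \sqrt{2} \omega \left(-1 + i\right)}}{64}
  Res_{z = 2 \sqrt{2} - 2 \sqrt{2} i} g(z) = \frac{\sqrt{2} i \left(1 + i\right) e^{- 2 \sqrt{2} \omega \left(1 + i\right)}}{64}
  F(ω) = -2πi·ΣRes = \frac{\sqrt{2} \pi \left(1 - i\right) \left(e^{4 \sqrt{2} i \omega} + i\right) e^{- 2 \sqrt{2} \omega \left(1 + i\right)}}{32} = \frac{\pi e^{- 2 \sqrt{2} \omega} \sin{\left(2 \sqrt{2} \omega + \frac{\pi}{4} \right)}}{8}

Case ω < 0 (upper half-plane, counterclockwise contour ⇒ F(ω) = +2πi·ΣRes):
  Res_{z = 2 \sqrt{2} + 2 \sqrt{2} i} g(z) = \frac{\sqrt{2} i \left(-1 + i\right) e^{2 \sqrt{2} \omega \left(1 - i\right)}}{64}
  Res_{z = - 2 \sqrt{2} + 2 \sqrt{2} i} g(z) = \frac{\sqrt{2} \left(1 - i\right) e^{2 \sqrt{2} \omega \left(1 + i\right)}}{64}
  F(ω) = 2πi·ΣRes = - \frac{\sqrt{2} i \pi \left(i \left(1 - i\right) e^{2 \sqrt{2} \omega \left(1 - i\right)} - \left(1 - i\right) e^{2 \sqrt{2} \omega \left(1 + i\right)}\right)}{32} = \frac{\pi e^{2 \sqrt{2} \omega} \cos{\left(2 \sqrt{2} \omega + \frac{\pi}{4} \right)}}{8}

Both cases combine into a single formula in |ω|:

F(ω) = \frac{\pi e^{- 2 \sqrt{2} \left|{\omega}\right|} \sin{\left(2 \sqrt{2} \left|{\omega}\right| + \frac{\pi}{4} \right)}}{8}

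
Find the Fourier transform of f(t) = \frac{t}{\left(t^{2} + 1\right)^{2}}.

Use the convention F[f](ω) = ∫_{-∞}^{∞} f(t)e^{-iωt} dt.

F(ω) = - \frac{i \pi \omega e^{- \left|{\omega}\right|}}{2}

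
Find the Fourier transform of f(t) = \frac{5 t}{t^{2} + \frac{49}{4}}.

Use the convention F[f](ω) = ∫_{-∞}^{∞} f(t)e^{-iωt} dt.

F(ω) = - 5 i \pi e^{- \frac{7 \left|{\omega}\right|}{2}} \operatorname{sign}{\left(\omega \right)}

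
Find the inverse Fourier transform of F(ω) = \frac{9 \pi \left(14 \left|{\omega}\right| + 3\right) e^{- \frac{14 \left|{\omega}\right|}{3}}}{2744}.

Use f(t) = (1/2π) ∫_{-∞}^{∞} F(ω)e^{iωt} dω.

f(t) = \frac{2}{\left(t^{2} + \frac{196}{9}\right)^{2}}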